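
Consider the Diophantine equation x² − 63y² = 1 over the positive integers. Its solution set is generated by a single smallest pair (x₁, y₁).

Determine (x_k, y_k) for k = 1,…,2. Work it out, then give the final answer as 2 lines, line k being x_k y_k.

[7; 1,14] for √63; ℓ=2 ⇒ convergent index 1
a_0=7:  p_0=7·1+0=7,  q_0=7·0+1=1
a_1=1:  p_1=1·7+1=8,  q_1=1·1+0=1
→ (8, 1).  Check: 8²=64, 63·1²=63, difference 1.
n=2: (8,1)∘(8,1) = (8·8+63·1·1, 8·1+1·8) = (127,16)

8 1
127 16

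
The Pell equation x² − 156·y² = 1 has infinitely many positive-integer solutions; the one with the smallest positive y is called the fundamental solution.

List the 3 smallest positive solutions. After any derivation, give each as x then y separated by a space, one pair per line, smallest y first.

25 2
1249 100
62425 4998

[12; 2,24] for √156; ℓ=2 ⇒ convergent index 1
k=0  a_k=12  p_k/q_k = 12/1
k=1  a_k=2  p_k/q_k = 25/2
(x₁, y₁) = (25, 2);  25² − 156·2² = 1 ✓
(25+2√156)^2 = 1249 + 100√156
(25+2√156)^3 = 62425 + 4998√156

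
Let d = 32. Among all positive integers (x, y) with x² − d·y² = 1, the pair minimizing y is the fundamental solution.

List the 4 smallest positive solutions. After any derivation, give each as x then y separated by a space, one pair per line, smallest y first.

17 3
577 102
19601 3465
665857 117708

√32 → a₀=5, period (1,1,1,10); ℓ=4 even so k=3
a_0=5:  p_0=5·1+0=5,  q_0=5·0+1=1
…
a_2=1:  p_2=1·6+5=11,  q_2=1·1+1=2
a_3=1:  p_3=1·11+6=17,  q_3=1·2+1=3
fundamental: x₁=17, y₁=3  (since 289 − 32·9 = 1)
k=2:  x_2 = 17·17+32·3·3 = 577,  y_2 = 17·3+3·17 = 102
k=3:  x_3 = 17·577+32·3·102 = 19601,  y_3 = 17·102+3·577 = 3465
k=4:  x_4 = 17·19601+32·3·3465 = 665857,  y_4 = 17·3465+3·19601 = 117708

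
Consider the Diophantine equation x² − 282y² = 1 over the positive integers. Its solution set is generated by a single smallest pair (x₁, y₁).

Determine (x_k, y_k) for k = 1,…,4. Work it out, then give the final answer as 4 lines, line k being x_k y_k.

[16; 1,3,1,4,1,3,1,32] for √282; ℓ=8 ⇒ convergent index 7
a_0=16:  p_0=16·1+0=16,  q_0=16·0+1=1
…
a_4=4:  p_4=4·84+67=403,  q_4=4·5+4=24
…
a_6=3:  p_6=3·487+403=1864,  q_6=3·29+24=111
a_7=1:  p_7=1·1864+487=2351,  q_7=1·111+29=140
fundamental: x₁=2351, y₁=140  (since 5527201 − 282·19600 = 1)
(x_2, y_2) = (2351·2351 + 282·140·140, 2351·140 + 140·2351) = (11054401, 658280)
(x_3, y_3) = (2351·11054401 + 282·140·658280, 2351·658280 + 140·11054401) = (51977791151, 3095232420)
(x_4, y_4) = (2351·51977791151 + 282·140·3095232420, 2351·3095232420 + 140·51977791151) = (244399562937601, 14553782180560)

2351 140
11054401 658280
51977791151 3095232420
244399562937601 14553782180560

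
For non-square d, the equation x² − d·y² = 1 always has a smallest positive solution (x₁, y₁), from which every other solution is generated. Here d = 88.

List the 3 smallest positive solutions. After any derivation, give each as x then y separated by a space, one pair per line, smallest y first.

d=88: √d = [9; 2,1,1,1,2,18] (ℓ=6, even), read p_5/q_5
step 0: (9, 1)  from 9·(1,0) + (0,1)
…
step 4: (75, 8)  from 1·(47,5) + (28,3)
step 5: (197, 21)  from 2·(75,8) + (47,5)
→ (197, 21).  Check: 197²=38809, 88·21²=38808, difference 1.
(x_2, y_2) = (197·197 + 88·21·21, 197·21 + 21·197) = (77617, 8274)
(x_3, y_3) = (197·77617 + 88·21·8274, 197·8274 + 21·77617) = (30580901, 3259935)

197 21
77617 8274
30580901 3259935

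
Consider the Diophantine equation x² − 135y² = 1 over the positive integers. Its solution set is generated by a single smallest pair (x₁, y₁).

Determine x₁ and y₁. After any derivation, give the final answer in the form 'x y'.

√135 = [11; 1,1,1,1,1,1,1,22, …], period ℓ=8 (even) → k=7
a_0=11:  p_0=11·1+0=11,  q_0=11·0+1=1
a_1=1:  p_1=1·11+1=12,  q_1=1·1+0=1
a_2=1:  p_2=1·12+11=23,  q_2=1·1+1=2
a_3=1:  p_3=1·23+12=35,  q_3=1·2+1=3
…
a_6=1:  p_6=1·93+58=151,  q_6=1·8+5=13
a_7=1:  p_7=1·151+93=244,  q_7=1·13+8=21
fundamental: x₁=244, y₁=21  (since 59536 − 135·441 = 1)

244 21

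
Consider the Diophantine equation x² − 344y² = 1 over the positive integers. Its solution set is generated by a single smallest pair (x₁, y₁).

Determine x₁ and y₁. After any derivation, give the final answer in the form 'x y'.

10405 561

√344 = [18; 1,1,4,1,3,1,4,1,1,36, …], period ℓ=10 (even) → k=9
a_0=18:  p_0=18·1+0=18,  q_0=18·0+1=1
a_1=1:  p_1=1·18+1=19,  q_1=1·1+0=1
a_2=1:  p_2=1·19+18=37,  q_2=1·1+1=2
…
a_4=1:  p_4=1·167+37=204,  q_4=1·9+2=11
a_5=3:  p_5=3·204+167=779,  q_5=3·11+9=42
a_6=1:  p_6=1·779+204=983,  q_6=1·42+11=53
…
a_8=1:  p_8=1·4711+983=5694,  q_8=1·254+53=307
a_9=1:  p_9=1·5694+4711=10405,  q_9=1·307+254=561
fundamental: x₁=10405, y₁=561  (since 108264025 − 344·314721 = 1)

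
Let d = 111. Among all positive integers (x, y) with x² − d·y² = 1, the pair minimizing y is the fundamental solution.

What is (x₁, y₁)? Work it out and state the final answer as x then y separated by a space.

295 28

√111 → a₀=10, period (1,1,6,1,1,20); ℓ=6 even so k=5
step 0: (10, 1)  from 10·(1,0) + (0,1)
step 1: (11, 1)  from 1·(10,1) + (1,0)
…
step 4: (158, 15)  from 1·(137,13) + (21,2)
step 5: (295, 28)  from 1·(158,15) + (137,13)
(x₁, y₁) = (295, 28);  295² − 111·28² = 1 ✓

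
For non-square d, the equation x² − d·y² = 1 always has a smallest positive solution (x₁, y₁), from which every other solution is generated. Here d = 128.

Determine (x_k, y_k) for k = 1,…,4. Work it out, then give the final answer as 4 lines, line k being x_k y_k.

[11; 3,5,3,22] for √128; ℓ=4 ⇒ convergent index 3
step 0: (11, 1)  from 11·(1,0) + (0,1)
step 1: (34, 3)  from 3·(11,1) + (1,0)
step 2: (181, 16)  from 5·(34,3) + (11,1)
step 3: (577, 51)  from 3·(181,16) + (34,3)
→ (577, 51).  Check: 577²=332929, 128·51²=332928, difference 1.
(577+51√128)^2 = 665857 + 58854√128
(577+51√128)^3 = 768398401 + 67917465√128
(577+51√128)^4 = 886731088897 + 78376695756√128

577 51
665857 58854
768398401 67917465
886731088897 78376695756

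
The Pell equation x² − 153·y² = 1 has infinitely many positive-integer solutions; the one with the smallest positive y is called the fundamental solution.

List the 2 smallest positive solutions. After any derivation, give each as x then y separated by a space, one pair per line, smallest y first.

2177 176
9478657 766304

[12; 2,1,2,2,2,1,2,24] for √153; ℓ=8 ⇒ convergent index 7
a_0=12:  p_0=12·1+0=12,  q_0=12·0+1=1
a_1=2:  p_1=2·12+1=25,  q_1=2·1+0=2
…
a_5=2:  p_5=2·235+99=569,  q_5=2·19+8=46
a_6=1:  p_6=1·569+235=804,  q_6=1·46+19=65
a_7=2:  p_7=2·804+569=2177,  q_7=2·65+46=176
(x₁, y₁) = (2177, 176);  2177² − 153·176² = 1 ✓
n=2: (2177,176)∘(2177,176) = (2177·2177+153·176·176, 2177·176+176·2177) = (9478657,766304)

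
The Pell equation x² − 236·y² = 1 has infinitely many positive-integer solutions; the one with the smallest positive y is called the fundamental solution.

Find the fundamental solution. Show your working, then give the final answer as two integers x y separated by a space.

d=236: √d = [15; 2,1,3,5,1,6,1,5,3,1,2,30] (ℓ=12, even), read p_11/q_11
i=0: a=15 ⇒ p=15, q=1
…
i=3: a=3 ⇒ p=169, q=11
…
i=5: a=1 ⇒ p=1060, q=69
…
i=7: a=1 ⇒ p=8311, q=541
…
i=10: a=1 ⇒ p=203535, q=13249
i=11: a=2 ⇒ p=561799, q=36570
→ (561799, 36570).  Check: 561799²=315618116401, 236·36570²=315618116400, difference 1.

561799 36570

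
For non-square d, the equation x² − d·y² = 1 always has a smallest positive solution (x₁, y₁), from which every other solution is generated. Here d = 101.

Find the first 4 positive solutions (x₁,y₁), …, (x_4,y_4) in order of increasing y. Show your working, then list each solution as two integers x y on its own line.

201 20
80801 8040
32481801 3232060
13057603201 1299280080

[10; 20] for √101; ℓ=1 ⇒ convergent index 1
a_0=10:  p_0=10·1+0=10,  q_0=10·0+1=1
a_1=20:  p_1=20·10+1=201,  q_1=20·1+0=20
(x₁, y₁) = (201, 20);  201² − 101·20² = 1 ✓
(201+20√101)^2 = 80801 + 8040√101
(201+20√101)^3 = 32481801 + 3232060√101
(201+20√101)^4 = 13057603201 + 1299280080√101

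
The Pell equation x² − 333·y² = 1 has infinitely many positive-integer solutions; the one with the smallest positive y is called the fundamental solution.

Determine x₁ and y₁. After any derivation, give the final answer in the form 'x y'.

73 4

[18; 4,36] for √333; ℓ=2 ⇒ convergent index 1
i=0: a=18 ⇒ p=18, q=1
i=1: a=4 ⇒ p=73, q=4
(x₁, y₁) = (73, 4);  73² − 333·4² = 1 ✓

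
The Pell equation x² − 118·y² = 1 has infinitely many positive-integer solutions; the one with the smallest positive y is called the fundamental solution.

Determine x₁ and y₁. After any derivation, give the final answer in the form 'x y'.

306917 28254

[10; 1,6,3,2,10,2,3,6,1,20] for √118; ℓ=10 ⇒ convergent index 9
a_0=10:  p_0=10·1+0=10,  q_0=10·0+1=1
…
a_2=6:  p_2=6·11+10=76,  q_2=6·1+1=7
a_3=3:  p_3=3·76+11=239,  q_3=3·7+1=22
a_4=2:  p_4=2·239+76=554,  q_4=2·22+7=51
…
a_6=2:  p_6=2·5779+554=12112,  q_6=2·532+51=1115
a_7=3:  p_7=3·12112+5779=42115,  q_7=3·1115+532=3877
a_8=6:  p_8=6·42115+12112=264802,  q_8=6·3877+1115=24377
a_9=1:  p_9=1·264802+42115=306917,  q_9=1·24377+3877=28254
(x₁, y₁) = (306917, 28254);  306917² − 118·28254² = 1 ✓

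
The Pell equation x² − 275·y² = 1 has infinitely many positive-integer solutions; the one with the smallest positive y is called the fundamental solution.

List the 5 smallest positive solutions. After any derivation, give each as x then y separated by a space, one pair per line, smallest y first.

√275 → a₀=16, period (1,1,2,1,1,32); ℓ=6 even so k=5
k=0  a_k=16  p_k/q_k = 16/1
k=1  a_k=1  p_k/q_k = 17/1
k=2  a_k=1  p_k/q_k = 33/2
k=3  a_k=2  p_k/q_k = 83/5
k=4  a_k=1  p_k/q_k = 116/7
k=5  a_k=1  p_k/q_k = 199/12
(x₁, y₁) = (199, 12);  199² − 275·12² = 1 ✓
k=2:  x_2 = 199·199+275·12·12 = 79201,  y_2 = 199·12+12·199 = 4776
k=3:  x_3 = 199·79201+275·12·4776 = 31521799,  y_3 = 199·4776+12·79201 = 1900836
k=4:  x_4 = 199·31521799+275·12·1900836 = 12545596801,  y_4 = 199·1900836+12·31521799 = 756527952
k=5:  x_5 = 199·12545596801+275·12·756527952 = 4993116004999,  y_5 = 199·756527952+12·12545596801 = 301096224060

199 12
79201 4776
31521799 1900836
12545596801 756527952
4993116004999 301096224060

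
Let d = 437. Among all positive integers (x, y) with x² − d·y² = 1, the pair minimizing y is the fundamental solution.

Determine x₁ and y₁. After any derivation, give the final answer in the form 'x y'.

[20; 1,9,2,9,1,40] for √437; ℓ=6 ⇒ convergent index 5
a_0=20:  p_0=20·1+0=20,  q_0=20·0+1=1
a_1=1:  p_1=1·20+1=21,  q_1=1·1+0=1
a_2=9:  p_2=9·21+20=209,  q_2=9·1+1=10
…
a_4=9:  p_4=9·439+209=4160,  q_4=9·21+10=199
a_5=1:  p_5=1·4160+439=4599,  q_5=1·199+21=220
fundamental: x₁=4599, y₁=220  (since 21150801 − 437·48400 = 1)

4599 220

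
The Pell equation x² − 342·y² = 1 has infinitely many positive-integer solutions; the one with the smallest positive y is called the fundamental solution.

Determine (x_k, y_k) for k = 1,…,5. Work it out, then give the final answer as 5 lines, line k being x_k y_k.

d=342: √d = [18; 2,36] (ℓ=2, even), read p_1/q_1
k=0  a_k=18  p_k/q_k = 18/1
k=1  a_k=2  p_k/q_k = 37/2
fundamental: x₁=37, y₁=2  (since 1369 − 342·4 = 1)
(37+2√342)^2 = 2737 + 148√342
(37+2√342)^3 = 202501 + 10950√342
(37+2√342)^4 = 14982337 + 810152√342
(37+2√342)^5 = 1108490437 + 59940298√342

37 2
2737 148
202501 10950
14982337 810152
1108490437 59940298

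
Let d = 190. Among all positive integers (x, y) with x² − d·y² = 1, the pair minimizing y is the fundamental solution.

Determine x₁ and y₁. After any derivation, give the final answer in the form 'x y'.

52021 3774

√190 = [13; 1,3,1,1,1,…,3,1,26, …], period ℓ=14 (even) → k=13
a_0=13:  p_0=13·1+0=13,  q_0=13·0+1=1
a_1=1:  p_1=1·13+1=14,  q_1=1·1+0=1
a_2=3:  p_2=3·14+13=55,  q_2=3·1+1=4
a_3=1:  p_3=1·55+14=69,  q_3=1·4+1=5
…
a_5=1:  p_5=1·124+69=193,  q_5=1·9+5=14
a_6=2:  p_6=2·193+124=510,  q_6=2·14+9=37
a_7=2:  p_7=2·510+193=1213,  q_7=2·37+14=88
a_8=2:  p_8=2·1213+510=2936,  q_8=2·88+37=213
…
a_10=1:  p_10=1·4149+2936=7085,  q_10=1·301+213=514
…
a_12=3:  p_12=3·11234+7085=40787,  q_12=3·815+514=2959
a_13=1:  p_13=1·40787+11234=52021,  q_13=1·2959+815=3774
(x₁, y₁) = (52021, 3774);  52021² − 190·3774² = 1 ✓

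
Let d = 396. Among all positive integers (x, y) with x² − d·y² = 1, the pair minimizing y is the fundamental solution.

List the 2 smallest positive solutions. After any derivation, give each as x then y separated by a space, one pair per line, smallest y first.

199 10
79201 3980

√396 → a₀=19, period (1,8,1,38); ℓ=4 even so k=3
step 0: (19, 1)  from 19·(1,0) + (0,1)
step 1: (20, 1)  from 1·(19,1) + (1,0)
step 2: (179, 9)  from 8·(20,1) + (19,1)
step 3: (199, 10)  from 1·(179,9) + (20,1)
(x₁, y₁) = (199, 10);  199² − 396·10² = 1 ✓
(x_2, y_2) = (199·199 + 396·10·10, 199·10 + 10·199) = (79201, 3980)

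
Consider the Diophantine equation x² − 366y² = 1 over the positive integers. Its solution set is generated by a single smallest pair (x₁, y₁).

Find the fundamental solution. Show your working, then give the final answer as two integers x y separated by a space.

[19; 7,1,1,1,2,12,2,1,1,1,7,38] for √366; ℓ=12 ⇒ convergent index 11
k=0  a_k=19  p_k/q_k = 19/1
…
k=2  a_k=1  p_k/q_k = 153/8
k=3  a_k=1  p_k/q_k = 287/15
k=4  a_k=1  p_k/q_k = 440/23
k=5  a_k=2  p_k/q_k = 1167/61
…
k=8  a_k=1  p_k/q_k = 44499/2326
k=9  a_k=1  p_k/q_k = 74554/3897
k=10  a_k=1  p_k/q_k = 119053/6223
k=11  a_k=7  p_k/q_k = 907925/47458
fundamental: x₁=907925, y₁=47458  (since 824327805625 − 366·2252261764 = 1)

907925 47458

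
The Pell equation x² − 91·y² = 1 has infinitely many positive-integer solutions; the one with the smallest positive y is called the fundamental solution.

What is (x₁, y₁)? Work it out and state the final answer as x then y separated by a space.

√91 → a₀=9, period (1,1,5,1,5,1,1,18); ℓ=8 even so k=7
a_0=9:  p_0=9·1+0=9,  q_0=9·0+1=1
a_1=1:  p_1=1·9+1=10,  q_1=1·1+0=1
…
a_3=5:  p_3=5·19+10=105,  q_3=5·2+1=11
a_4=1:  p_4=1·105+19=124,  q_4=1·11+2=13
a_5=5:  p_5=5·124+105=725,  q_5=5·13+11=76
a_6=1:  p_6=1·725+124=849,  q_6=1·76+13=89
a_7=1:  p_7=1·849+725=1574,  q_7=1·89+76=165
→ (1574, 165).  Check: 1574²=2477476, 91·165²=2477475, difference 1.

1574 165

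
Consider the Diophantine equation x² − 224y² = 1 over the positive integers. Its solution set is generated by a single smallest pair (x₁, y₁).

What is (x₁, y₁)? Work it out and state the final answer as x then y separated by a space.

15 1

√224 = [14; 1,28, …], period ℓ=2 (even) → k=1
i=0: a=14 ⇒ p=14, q=1
i=1: a=1 ⇒ p=15, q=1
fundamental: x₁=15, y₁=1  (since 225 − 224·1 = 1)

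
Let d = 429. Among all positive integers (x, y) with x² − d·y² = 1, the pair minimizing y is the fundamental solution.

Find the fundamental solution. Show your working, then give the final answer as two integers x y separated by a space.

[20; 1,2,2,9,1,12,1,9,2,2,1,40] for √429; ℓ=12 ⇒ convergent index 11
step 0: (20, 1)  from 20·(1,0) + (0,1)
…
step 5: (1512, 73)  from 1·(1367,66) + (145,7)
step 6: (19511, 942)  from 12·(1512,73) + (1367,66)
…
step 9: (438459, 21169)  from 2·(208718,10077) + (21023,1015)
step 10: (1085636, 52415)  from 2·(438459,21169) + (208718,10077)
step 11: (1524095, 73584)  from 1·(1085636,52415) + (438459,21169)
fundamental: x₁=1524095, y₁=73584  (since 2322865569025 − 429·5414605056 = 1)

1524095 73584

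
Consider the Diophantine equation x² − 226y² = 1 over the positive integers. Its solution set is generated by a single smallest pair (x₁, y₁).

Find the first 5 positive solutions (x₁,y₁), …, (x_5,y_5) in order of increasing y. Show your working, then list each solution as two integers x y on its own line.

[15; 30] for √226; ℓ=1 ⇒ convergent index 1
k=0  a_k=15  p_k/q_k = 15/1
k=1  a_k=30  p_k/q_k = 451/30
→ (451, 30).  Check: 451²=203401, 226·30²=203400, difference 1.
(x_2, y_2) = (451·451 + 226·30·30, 451·30 + 30·451) = (406801, 27060)
(x_3, y_3) = (451·406801 + 226·30·27060, 451·27060 + 30·406801) = (366934051, 24408090)
(x_4, y_4) = (451·366934051 + 226·30·24408090, 451·24408090 + 30·366934051) = (330974107201, 22016070120)
(x_5, y_5) = (451·330974107201 + 226·30·22016070120, 451·22016070120 + 30·330974107201) = (298538277761251, 19858470840150)

451 30
406801 27060
366934051 24408090
330974107201 22016070120
298538277761251 19858470840150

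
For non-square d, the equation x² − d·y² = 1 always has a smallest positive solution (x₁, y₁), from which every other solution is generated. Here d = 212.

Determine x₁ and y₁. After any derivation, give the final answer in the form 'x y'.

[14; 1,1,3,1,1,…,1,1,28] for √212; ℓ=14 ⇒ convergent index 13
a_0=14:  p_0=14·1+0=14,  q_0=14·0+1=1
…
a_8=1:  p_8=1·2417+364=2781,  q_8=1·166+25=191
a_9=1:  p_9=1·2781+2417=5198,  q_9=1·191+166=357
…
a_11=3:  p_11=3·7979+5198=29135,  q_11=3·548+357=2001
a_12=1:  p_12=1·29135+7979=37114,  q_12=1·2001+548=2549
a_13=1:  p_13=1·37114+29135=66249,  q_13=1·2549+2001=4550
→ (66249, 4550).  Check: 66249²=4388930001, 212·4550²=4388930000, difference 1.

66249 4550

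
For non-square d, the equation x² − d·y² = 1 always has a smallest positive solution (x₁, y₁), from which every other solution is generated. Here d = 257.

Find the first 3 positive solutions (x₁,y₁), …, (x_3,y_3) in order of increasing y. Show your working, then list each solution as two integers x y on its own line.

d=257: √d = [16; 32] (ℓ=1, odd), read p_1/q_1
a_0=16:  p_0=16·1+0=16,  q_0=16·0+1=1
a_1=32:  p_1=32·16+1=513,  q_1=32·1+0=32
fundamental: x₁=513, y₁=32  (since 263169 − 257·1024 = 1)
n=2: (513,32)∘(513,32) = (513·513+257·32·32, 513·32+32·513) = (526337,32832)
n=3: (526337,32832)∘(513,32) = (513·526337+257·32·32832, 513·32832+32·526337) = (540021249,33685600)

513 32
526337 32832
540021249 33685600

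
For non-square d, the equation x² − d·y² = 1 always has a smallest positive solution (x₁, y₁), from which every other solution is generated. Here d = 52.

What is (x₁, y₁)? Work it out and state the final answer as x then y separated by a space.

√52 = [7; 4,1,2,1,4,14, …], period ℓ=6 (even) → k=5
i=0: a=7 ⇒ p=7, q=1
i=1: a=4 ⇒ p=29, q=4
i=2: a=1 ⇒ p=36, q=5
…
i=4: a=1 ⇒ p=137, q=19
i=5: a=4 ⇒ p=649, q=90
(x₁, y₁) = (649, 90);  649² − 52·90² = 1 ✓

649 90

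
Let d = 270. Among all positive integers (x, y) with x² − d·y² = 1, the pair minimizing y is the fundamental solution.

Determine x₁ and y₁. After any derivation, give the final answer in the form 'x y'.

[16; 2,3,6,3,2,32] for √270; ℓ=6 ⇒ convergent index 5
i=0: a=16 ⇒ p=16, q=1
…
i=2: a=3 ⇒ p=115, q=7
i=3: a=6 ⇒ p=723, q=44
i=4: a=3 ⇒ p=2284, q=139
i=5: a=2 ⇒ p=5291, q=322
→ (5291, 322).  Check: 5291²=27994681, 270·322²=27994680, difference 1.

5291 322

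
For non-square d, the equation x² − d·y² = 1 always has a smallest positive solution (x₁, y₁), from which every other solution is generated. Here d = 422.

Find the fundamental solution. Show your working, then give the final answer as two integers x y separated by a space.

[20; 1,1,5,2,1,…,1,1,40] for √422; ℓ=14 ⇒ convergent index 13
step 0: (20, 1)  from 20·(1,0) + (0,1)
…
step 3: (226, 11)  from 5·(41,2) + (21,1)
…
step 6: (2650, 129)  from 3·(719,35) + (493,24)
step 7: (53719, 2615)  from 20·(2650,129) + (719,35)
…
step 9: (217526, 10589)  from 1·(163807,7974) + (53719,2615)
…
step 12: (3810680, 185501)  from 1·(3211821,156349) + (598859,29152)
step 13: (7022501, 341850)  from 1·(3810680,185501) + (3211821,156349)
(x₁, y₁) = (7022501, 341850);  7022501² − 422·341850² = 1 ✓

7022501 341850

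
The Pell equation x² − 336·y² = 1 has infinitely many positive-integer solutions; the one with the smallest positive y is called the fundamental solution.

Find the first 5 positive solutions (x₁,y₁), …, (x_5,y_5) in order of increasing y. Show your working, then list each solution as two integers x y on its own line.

d=336: √d = [18; 3,36] (ℓ=2, even), read p_1/q_1
i=0: a=18 ⇒ p=18, q=1
i=1: a=3 ⇒ p=55, q=3
fundamental: x₁=55, y₁=3  (since 3025 − 336·9 = 1)
k=2:  x_2 = 55·55+336·3·3 = 6049,  y_2 = 55·3+3·55 = 330
k=3:  x_3 = 55·6049+336·3·330 = 665335,  y_3 = 55·330+3·6049 = 36297
k=4:  x_4 = 55·665335+336·3·36297 = 73180801,  y_4 = 55·36297+3·665335 = 3992340
k=5:  x_5 = 55·73180801+336·3·3992340 = 8049222775,  y_5 = 55·3992340+3·73180801 = 439121103

55 3
6049 330
665335 36297
73180801 3992340
8049222775 439121103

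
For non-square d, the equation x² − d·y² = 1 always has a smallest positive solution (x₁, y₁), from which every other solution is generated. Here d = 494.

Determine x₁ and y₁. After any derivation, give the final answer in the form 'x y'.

73035 3286

√494 = [22; 4,2,2,1,2,1,2,2,4,44, …], period ℓ=10 (even) → k=9
a_0=22:  p_0=22·1+0=22,  q_0=22·0+1=1
a_1=4:  p_1=4·22+1=89,  q_1=4·1+0=4
a_2=2:  p_2=2·89+22=200,  q_2=2·4+1=9
a_3=2:  p_3=2·200+89=489,  q_3=2·9+4=22
…
a_5=2:  p_5=2·689+489=1867,  q_5=2·31+22=84
a_6=1:  p_6=1·1867+689=2556,  q_6=1·84+31=115
a_7=2:  p_7=2·2556+1867=6979,  q_7=2·115+84=314
a_8=2:  p_8=2·6979+2556=16514,  q_8=2·314+115=743
a_9=4:  p_9=4·16514+6979=73035,  q_9=4·743+314=3286
fundamental: x₁=73035, y₁=3286  (since 5334111225 − 494·10797796 = 1)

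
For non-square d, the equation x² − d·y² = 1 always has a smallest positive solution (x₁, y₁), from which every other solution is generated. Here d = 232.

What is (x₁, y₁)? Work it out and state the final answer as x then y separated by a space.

[15; 4,3,7,3,4,30] for √232; ℓ=6 ⇒ convergent index 5
step 0: (15, 1)  from 15·(1,0) + (0,1)
step 1: (61, 4)  from 4·(15,1) + (1,0)
step 2: (198, 13)  from 3·(61,4) + (15,1)
…
step 4: (4539, 298)  from 3·(1447,95) + (198,13)
step 5: (19603, 1287)  from 4·(4539,298) + (1447,95)
(x₁, y₁) = (19603, 1287);  19603² − 232·1287² = 1 ✓

19603 1287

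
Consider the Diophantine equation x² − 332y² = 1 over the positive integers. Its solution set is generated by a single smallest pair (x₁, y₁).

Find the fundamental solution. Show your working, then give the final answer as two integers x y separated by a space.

13447 738

[18; 4,1,1,8,1,1,4,36] for √332; ℓ=8 ⇒ convergent index 7
i=0: a=18 ⇒ p=18, q=1
…
i=2: a=1 ⇒ p=91, q=5
i=3: a=1 ⇒ p=164, q=9
i=4: a=8 ⇒ p=1403, q=77
i=5: a=1 ⇒ p=1567, q=86
i=6: a=1 ⇒ p=2970, q=163
i=7: a=4 ⇒ p=13447, q=738
→ (13447, 738).  Check: 13447²=180821809, 332·738²=180821808, difference 1.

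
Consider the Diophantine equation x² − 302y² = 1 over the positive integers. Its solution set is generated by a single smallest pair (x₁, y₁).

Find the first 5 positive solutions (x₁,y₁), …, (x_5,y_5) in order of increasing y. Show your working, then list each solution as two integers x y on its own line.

[17; 2,1,1,1,4,…,1,2,34] for √302; ℓ=16 ⇒ convergent index 15
a_0=17:  p_0=17·1+0=17,  q_0=17·0+1=1
a_1=2:  p_1=2·17+1=35,  q_1=2·1+0=2
a_2=1:  p_2=1·35+17=52,  q_2=1·2+1=3
a_3=1:  p_3=1·52+35=87,  q_3=1·3+2=5
a_4=1:  p_4=1·87+52=139,  q_4=1·5+3=8
…
a_6=2:  p_6=2·643+139=1425,  q_6=2·37+8=82
a_7=1:  p_7=1·1425+643=2068,  q_7=1·82+37=119
…
a_10=2:  p_10=2·36581+34513=107675,  q_10=2·2105+1986=6196
…
a_12=1:  p_12=1·467281+107675=574956,  q_12=1·26889+6196=33085
a_13=1:  p_13=1·574956+467281=1042237,  q_13=1·33085+26889=59974
a_14=1:  p_14=1·1042237+574956=1617193,  q_14=1·59974+33085=93059
a_15=2:  p_15=2·1617193+1042237=4276623,  q_15=2·93059+59974=246092
→ (4276623, 246092).  Check: 4276623²=18289504284129, 302·246092²=18289504284128, difference 1.
(4276623+246092√302)^2 = 36579008568257 + 2104885414632√302
(4276623+246092√302)^3 = 312869258720405635599 + 18003602753159249380√302
(4276623+246092√302)^4 = 2676047735673238042056036097 + 153989243234046232237072848√302
(4276623+246092√302)^5 = 22888894590955867721004902116885263 + 1317107878734614996094061229615228√302

4276623 246092
36579008568257 2104885414632
312869258720405635599 18003602753159249380
2676047735673238042056036097 153989243234046232237072848
22888894590955867721004902116885263 1317107878734614996094061229615228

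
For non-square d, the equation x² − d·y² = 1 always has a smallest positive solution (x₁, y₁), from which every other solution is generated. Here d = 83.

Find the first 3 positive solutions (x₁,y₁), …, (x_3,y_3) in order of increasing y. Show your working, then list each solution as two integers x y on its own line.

82 9
13447 1476
2205226 242055

√83 → a₀=9, period (9,18); ℓ=2 even so k=1
step 0: (9, 1)  from 9·(1,0) + (0,1)
step 1: (82, 9)  from 9·(9,1) + (1,0)
fundamental: x₁=82, y₁=9  (since 6724 − 83·81 = 1)
n=2: (82,9)∘(82,9) = (82·82+83·9·9, 82·9+9·82) = (13447,1476)
n=3: (13447,1476)∘(82,9) = (82·13447+83·9·1476, 82·1476+9·13447) = (2205226,242055)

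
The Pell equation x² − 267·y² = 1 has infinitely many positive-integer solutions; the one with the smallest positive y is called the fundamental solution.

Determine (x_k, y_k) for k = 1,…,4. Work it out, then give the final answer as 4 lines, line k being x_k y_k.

2402 147
11539207 706188
55434348026 3392527005
266306596377697 16297699025832

√267 → a₀=16, period (2,1,15,1,2,32); ℓ=6 even so k=5
k=0  a_k=16  p_k/q_k = 16/1
…
k=4  a_k=1  p_k/q_k = 817/50
k=5  a_k=2  p_k/q_k = 2402/147
→ (2402, 147).  Check: 2402²=5769604, 267·147²=5769603, difference 1.
(2402+147√267)^2 = 11539207 + 706188√267
(2402+147√267)^3 = 55434348026 + 3392527005√267
(2402+147√267)^4 = 266306596377697 + 16297699025832√267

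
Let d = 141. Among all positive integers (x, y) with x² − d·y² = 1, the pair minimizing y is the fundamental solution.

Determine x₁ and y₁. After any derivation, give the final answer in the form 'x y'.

[11; 1,6,1,22] for √141; ℓ=4 ⇒ convergent index 3
i=0: a=11 ⇒ p=11, q=1
i=1: a=1 ⇒ p=12, q=1
i=2: a=6 ⇒ p=83, q=7
i=3: a=1 ⇒ p=95, q=8
→ (95, 8).  Check: 95²=9025, 141·8²=9024, difference 1.

95 8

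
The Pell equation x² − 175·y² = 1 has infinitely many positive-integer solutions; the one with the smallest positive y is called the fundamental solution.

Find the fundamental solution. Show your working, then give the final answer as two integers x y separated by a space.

d=175: √d = [13; 4,2,1,2,4,26] (ℓ=6, even), read p_5/q_5
step 0: (13, 1)  from 13·(1,0) + (0,1)
step 1: (53, 4)  from 4·(13,1) + (1,0)
…
step 3: (172, 13)  from 1·(119,9) + (53,4)
step 4: (463, 35)  from 2·(172,13) + (119,9)
step 5: (2024, 153)  from 4·(463,35) + (172,13)
(x₁, y₁) = (2024, 153);  2024² − 175·153² = 1 ✓

2024 153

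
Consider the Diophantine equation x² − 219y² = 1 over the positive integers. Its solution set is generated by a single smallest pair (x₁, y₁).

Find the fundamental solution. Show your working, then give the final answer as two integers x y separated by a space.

74 5

√219 = [14; 1,3,1,28, …], period ℓ=4 (even) → k=3
k=0  a_k=14  p_k/q_k = 14/1
k=1  a_k=1  p_k/q_k = 15/1
k=2  a_k=3  p_k/q_k = 59/4
k=3  a_k=1  p_k/q_k = 74/5
fundamental: x₁=74, y₁=5  (since 5476 − 219·25 = 1)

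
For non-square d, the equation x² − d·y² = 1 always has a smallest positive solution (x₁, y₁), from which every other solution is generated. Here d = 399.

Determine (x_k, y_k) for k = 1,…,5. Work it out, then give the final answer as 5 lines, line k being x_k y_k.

√399 → a₀=19, period (1,38); ℓ=2 even so k=1
k=0  a_k=19  p_k/q_k = 19/1
k=1  a_k=1  p_k/q_k = 20/1
fundamental: x₁=20, y₁=1  (since 400 − 399·1 = 1)
n=2: (20,1)∘(20,1) = (20·20+399·1·1, 20·1+1·20) = (799,40)
n=3: (799,40)∘(20,1) = (20·799+399·1·40, 20·40+1·799) = (31940,1599)
n=4: (31940,1599)∘(20,1) = (20·31940+399·1·1599, 20·1599+1·31940) = (1276801,63920)
n=5: (1276801,63920)∘(20,1) = (20·1276801+399·1·63920, 20·63920+1·1276801) = (51040100,2555201)

20 1
799 40
31940 1599
1276801 63920
51040100 2555201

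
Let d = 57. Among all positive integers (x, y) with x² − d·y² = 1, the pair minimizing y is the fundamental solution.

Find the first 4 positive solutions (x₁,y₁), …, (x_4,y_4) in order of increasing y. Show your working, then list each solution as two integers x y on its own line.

151 20
45601 6040
13771351 1824060
4158902401 550860080

√57 → a₀=7, period (1,1,4,1,1,14); ℓ=6 even so k=5
a_0=7:  p_0=7·1+0=7,  q_0=7·0+1=1
…
a_4=1:  p_4=1·68+15=83,  q_4=1·9+2=11
a_5=1:  p_5=1·83+68=151,  q_5=1·11+9=20
(x₁, y₁) = (151, 20);  151² − 57·20² = 1 ✓
(151+20√57)^2 = 45601 + 6040√57
(151+20√57)^3 = 13771351 + 1824060√57
(151+20√57)^4 = 4158902401 + 550860080√57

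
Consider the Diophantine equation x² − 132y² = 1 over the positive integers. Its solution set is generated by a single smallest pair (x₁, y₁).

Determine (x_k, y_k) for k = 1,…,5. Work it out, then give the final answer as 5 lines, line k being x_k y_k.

d=132: √d = [11; 2,22] (ℓ=2, even), read p_1/q_1
k=0  a_k=11  p_k/q_k = 11/1
k=1  a_k=2  p_k/q_k = 23/2
(x₁, y₁) = (23, 2);  23² − 132·2² = 1 ✓
n=2: (23,2)∘(23,2) = (23·23+132·2·2, 23·2+2·23) = (1057,92)
n=3: (1057,92)∘(23,2) = (23·1057+132·2·92, 23·92+2·1057) = (48599,4230)
n=4: (48599,4230)∘(23,2) = (23·48599+132·2·4230, 23·4230+2·48599) = (2234497,194488)
n=5: (2234497,194488)∘(23,2) = (23·2234497+132·2·194488, 23·194488+2·2234497) = (102738263,8942218)

23 2
1057 92
48599 4230
2234497 194488
102738263 8942218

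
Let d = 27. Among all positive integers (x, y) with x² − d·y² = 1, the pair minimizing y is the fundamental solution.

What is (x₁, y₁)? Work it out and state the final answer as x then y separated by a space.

26 5

√27 → a₀=5, period (5,10); ℓ=2 even so k=1
step 0: (5, 1)  from 5·(1,0) + (0,1)
step 1: (26, 5)  from 5·(5,1) + (1,0)
→ (26, 5).  Check: 26²=676, 27·5²=675, difference 1.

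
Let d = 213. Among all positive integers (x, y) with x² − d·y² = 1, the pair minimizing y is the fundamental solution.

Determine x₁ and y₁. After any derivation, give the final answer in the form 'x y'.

[14; 1,1,2,6,1,8,1,6,2,1,1,28] for √213; ℓ=12 ⇒ convergent index 11
step 0: (14, 1)  from 14·(1,0) + (0,1)
step 1: (15, 1)  from 1·(14,1) + (1,0)
step 2: (29, 2)  from 1·(15,1) + (14,1)
step 3: (73, 5)  from 2·(29,2) + (15,1)
step 4: (467, 32)  from 6·(73,5) + (29,2)
step 5: (540, 37)  from 1·(467,32) + (73,5)
step 6: (4787, 328)  from 8·(540,37) + (467,32)
step 7: (5327, 365)  from 1·(4787,328) + (540,37)
step 8: (36749, 2518)  from 6·(5327,365) + (4787,328)
step 9: (78825, 5401)  from 2·(36749,2518) + (5327,365)
step 10: (115574, 7919)  from 1·(78825,5401) + (36749,2518)
step 11: (194399, 13320)  from 1·(115574,7919) + (78825,5401)
→ (194399, 13320).  Check: 194399²=37790971201, 213·13320²=37790971200, difference 1.

194399 13320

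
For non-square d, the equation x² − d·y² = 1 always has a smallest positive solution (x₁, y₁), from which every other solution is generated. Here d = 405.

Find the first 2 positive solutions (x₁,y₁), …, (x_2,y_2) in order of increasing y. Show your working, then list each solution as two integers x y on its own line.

161 8
51841 2576

√405 → a₀=20, period (8,40); ℓ=2 even so k=1
i=0: a=20 ⇒ p=20, q=1
i=1: a=8 ⇒ p=161, q=8
(x₁, y₁) = (161, 8);  161² − 405·8² = 1 ✓
n=2: (161,8)∘(161,8) = (161·161+405·8·8, 161·8+8·161) = (51841,2576)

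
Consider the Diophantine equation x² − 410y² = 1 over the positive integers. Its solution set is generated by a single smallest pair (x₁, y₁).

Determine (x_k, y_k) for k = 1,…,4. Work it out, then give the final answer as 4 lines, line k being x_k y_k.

√410 → a₀=20, period (4,40); ℓ=2 even so k=1
k=0  a_k=20  p_k/q_k = 20/1
k=1  a_k=4  p_k/q_k = 81/4
(x₁, y₁) = (81, 4);  81² − 410·4² = 1 ✓
(x_2, y_2) = (81·81 + 410·4·4, 81·4 + 4·81) = (13121, 648)
(x_3, y_3) = (81·13121 + 410·4·648, 81·648 + 4·13121) = (2125521, 104972)
(x_4, y_4) = (81·2125521 + 410·4·104972, 81·104972 + 4·2125521) = (344321281, 17004816)

81 4
13121 648
2125521 104972
344321281 17004816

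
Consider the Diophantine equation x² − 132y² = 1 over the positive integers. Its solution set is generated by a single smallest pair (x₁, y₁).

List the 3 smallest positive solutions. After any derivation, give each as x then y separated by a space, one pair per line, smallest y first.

23 2
1057 92
48599 4230

√132 = [11; 2,22, …], period ℓ=2 (even) → k=1
a_0=11:  p_0=11·1+0=11,  q_0=11·0+1=1
a_1=2:  p_1=2·11+1=23,  q_1=2·1+0=2
fundamental: x₁=23, y₁=2  (since 529 − 132·4 = 1)
k=2:  x_2 = 23·23+132·2·2 = 1057,  y_2 = 23·2+2·23 = 92
k=3:  x_3 = 23·1057+132·2·92 = 48599,  y_3 = 23·92+2·1057 = 4230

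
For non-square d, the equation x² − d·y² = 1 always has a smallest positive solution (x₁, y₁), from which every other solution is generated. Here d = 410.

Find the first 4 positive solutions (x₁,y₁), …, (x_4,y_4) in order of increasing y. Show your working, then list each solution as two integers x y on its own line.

81 4
13121 648
2125521 104972
344321281 17004816

d=410: √d = [20; 4,40] (ℓ=2, even), read p_1/q_1
a_0=20:  p_0=20·1+0=20,  q_0=20·0+1=1
a_1=4:  p_1=4·20+1=81,  q_1=4·1+0=4
(x₁, y₁) = (81, 4);  81² − 410·4² = 1 ✓
k=2:  x_2 = 81·81+410·4·4 = 13121,  y_2 = 81·4+4·81 = 648
k=3:  x_3 = 81·13121+410·4·648 = 2125521,  y_3 = 81·648+4·13121 = 104972
k=4:  x_4 = 81·2125521+410·4·104972 = 344321281,  y_4 = 81·104972+4·2125521 = 17004816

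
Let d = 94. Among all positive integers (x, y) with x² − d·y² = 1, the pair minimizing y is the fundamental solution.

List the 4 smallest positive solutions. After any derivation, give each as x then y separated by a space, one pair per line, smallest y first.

√94 → a₀=9, period (1,2,3,1,1,…,2,1,18); ℓ=16 even so k=15
a_0=9:  p_0=9·1+0=9,  q_0=9·0+1=1
a_1=1:  p_1=1·9+1=10,  q_1=1·1+0=1
a_2=2:  p_2=2·10+9=29,  q_2=2·1+1=3
a_3=3:  p_3=3·29+10=97,  q_3=3·3+1=10
a_4=1:  p_4=1·97+29=126,  q_4=1·10+3=13
…
a_10=5:  p_10=5·14417+12953=85038,  q_10=5·1487+1336=8771
a_11=1:  p_11=1·85038+14417=99455,  q_11=1·8771+1487=10258
a_12=1:  p_12=1·99455+85038=184493,  q_12=1·10258+8771=19029
a_13=3:  p_13=3·184493+99455=652934,  q_13=3·19029+10258=67345
a_14=2:  p_14=2·652934+184493=1490361,  q_14=2·67345+19029=153719
a_15=1:  p_15=1·1490361+652934=2143295,  q_15=1·153719+67345=221064
(x₁, y₁) = (2143295, 221064);  2143295² − 94·221064² = 1 ✓
n=2: (2143295,221064)∘(2143295,221064) = (2143295·2143295+94·221064·221064, 2143295·221064+221064·2143295) = (9187426914049,947610731760)
n=3: (9187426914049,947610731760)∘(2143295,221064) = (2143295·9187426914049+94·221064·947610731760, 2143295·947610731760+221064·9187426914049) = (39382732335491159615,4062018686654877336)
n=4: (39382732335491159615,4062018686654877336)∘(2143295,221064) = (2143295·39382732335491159615+94·221064·4062018686654877336, 2143295·4062018686654877336+221064·39382732335491159615) = (168817626601983862467148801,17412208682026983028992480)

2143295 221064
9187426914049 947610731760
39382732335491159615 4062018686654877336
168817626601983862467148801 17412208682026983028992480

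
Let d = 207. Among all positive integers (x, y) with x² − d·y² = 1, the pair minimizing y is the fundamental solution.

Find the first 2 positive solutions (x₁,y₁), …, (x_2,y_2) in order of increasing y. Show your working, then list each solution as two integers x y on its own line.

d=207: √d = [14; 2,1,1,2,1,1,2,28] (ℓ=8, even), read p_7/q_7
a_0=14:  p_0=14·1+0=14,  q_0=14·0+1=1
…
a_2=1:  p_2=1·29+14=43,  q_2=1·2+1=3
a_3=1:  p_3=1·43+29=72,  q_3=1·3+2=5
…
a_6=1:  p_6=1·259+187=446,  q_6=1·18+13=31
a_7=2:  p_7=2·446+259=1151,  q_7=2·31+18=80
→ (1151, 80).  Check: 1151²=1324801, 207·80²=1324800, difference 1.
n=2: (1151,80)∘(1151,80) = (1151·1151+207·80·80, 1151·80+80·1151) = (2649601,184160)

1151 80
2649601 184160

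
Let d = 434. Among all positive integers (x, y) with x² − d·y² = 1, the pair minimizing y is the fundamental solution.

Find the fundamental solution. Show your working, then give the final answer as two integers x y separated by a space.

[20; 1,4,1,40] for √434; ℓ=4 ⇒ convergent index 3
a_0=20:  p_0=20·1+0=20,  q_0=20·0+1=1
…
a_2=4:  p_2=4·21+20=104,  q_2=4·1+1=5
a_3=1:  p_3=1·104+21=125,  q_3=1·5+1=6
(x₁, y₁) = (125, 6);  125² − 434·6² = 1 ✓

125 6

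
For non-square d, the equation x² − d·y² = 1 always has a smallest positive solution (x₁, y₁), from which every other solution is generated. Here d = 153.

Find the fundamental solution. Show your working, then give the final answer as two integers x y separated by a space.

√153 = [12; 2,1,2,2,2,1,2,24, …], period ℓ=8 (even) → k=7
k=0  a_k=12  p_k/q_k = 12/1
…
k=6  a_k=1  p_k/q_k = 804/65
k=7  a_k=2  p_k/q_k = 2177/176
fundamental: x₁=2177, y₁=176  (since 4739329 − 153·30976 = 1)

2177 176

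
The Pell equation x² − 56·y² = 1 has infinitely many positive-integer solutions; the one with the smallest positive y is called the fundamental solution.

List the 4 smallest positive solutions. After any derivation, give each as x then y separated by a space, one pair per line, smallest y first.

15 2
449 60
13455 1798
403201 53880

√56 = [7; 2,14, …], period ℓ=2 (even) → k=1
i=0: a=7 ⇒ p=7, q=1
i=1: a=2 ⇒ p=15, q=2
(x₁, y₁) = (15, 2);  15² − 56·2² = 1 ✓
(x_2, y_2) = (15·15 + 56·2·2, 15·2 + 2·15) = (449, 60)
(x_3, y_3) = (15·449 + 56·2·60, 15·60 + 2·449) = (13455, 1798)
(x_4, y_4) = (15·13455 + 56·2·1798, 15·1798 + 2·13455) = (403201, 53880)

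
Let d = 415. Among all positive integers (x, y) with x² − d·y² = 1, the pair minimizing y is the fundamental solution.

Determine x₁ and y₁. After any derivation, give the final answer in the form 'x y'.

√415 → a₀=20, period (2,1,2,4,6,…,1,2,40); ℓ=16 even so k=15
step 0: (20, 1)  from 20·(1,0) + (0,1)
…
step 6: (5154, 253)  from 1·(4441,218) + (713,35)
…
step 8: (33939, 1666)  from 3·(9595,471) + (5154,253)
step 9: (43534, 2137)  from 1·(33939,1666) + (9595,471)
…
step 11: (508372, 24955)  from 6·(77473,3803) + (43534,2137)
…
step 14: (6841255, 335824)  from 1·(4730294,232201) + (2110961,103623)
step 15: (18412804, 903849)  from 2·(6841255,335824) + (4730294,232201)
fundamental: x₁=18412804, y₁=903849  (since 339031351142416 − 415·816943014801 = 1)

18412804 903849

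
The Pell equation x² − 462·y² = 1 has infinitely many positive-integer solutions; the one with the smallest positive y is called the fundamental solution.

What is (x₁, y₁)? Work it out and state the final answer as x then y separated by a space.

43 2

d=462: √d = [21; 2,42] (ℓ=2, even), read p_1/q_1
a_0=21:  p_0=21·1+0=21,  q_0=21·0+1=1
a_1=2:  p_1=2·21+1=43,  q_1=2·1+0=2
→ (43, 2).  Check: 43²=1849, 462·2²=1848, difference 1.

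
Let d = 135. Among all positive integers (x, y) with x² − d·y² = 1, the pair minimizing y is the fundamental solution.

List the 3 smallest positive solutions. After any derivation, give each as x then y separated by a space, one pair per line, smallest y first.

[11; 1,1,1,1,1,1,1,22] for √135; ℓ=8 ⇒ convergent index 7
a_0=11:  p_0=11·1+0=11,  q_0=11·0+1=1
a_1=1:  p_1=1·11+1=12,  q_1=1·1+0=1
…
a_3=1:  p_3=1·23+12=35,  q_3=1·2+1=3
…
a_6=1:  p_6=1·93+58=151,  q_6=1·8+5=13
a_7=1:  p_7=1·151+93=244,  q_7=1·13+8=21
→ (244, 21).  Check: 244²=59536, 135·21²=59535, difference 1.
(x_2, y_2) = (244·244 + 135·21·21, 244·21 + 21·244) = (119071, 10248)
(x_3, y_3) = (244·119071 + 135·21·10248, 244·10248 + 21·119071) = (58106404, 5001003)

244 21
119071 10248
58106404 5001003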